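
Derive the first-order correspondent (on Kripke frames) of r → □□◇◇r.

This is a Sahlqvist (Geach-type) schema ◇^0□^0r → □^2◇^2r.
Minimal-valuation argument: fix x; take any y with xR^0y and any z with xR^2z. Set V(r) to the set of worlds R-reachable from y in exactly 0 steps. Then □^0r holds at y, so the antecedent holds at x; validity forces ◇^2r at z, giving a w with zR^2w and yR^0w.
First-order correspondent: ∀x ∀z (xR²z → ∃w (x = w ∧ zR²w)).

∀x ∀z (xR²z → ∃w (x = w ∧ zR²w))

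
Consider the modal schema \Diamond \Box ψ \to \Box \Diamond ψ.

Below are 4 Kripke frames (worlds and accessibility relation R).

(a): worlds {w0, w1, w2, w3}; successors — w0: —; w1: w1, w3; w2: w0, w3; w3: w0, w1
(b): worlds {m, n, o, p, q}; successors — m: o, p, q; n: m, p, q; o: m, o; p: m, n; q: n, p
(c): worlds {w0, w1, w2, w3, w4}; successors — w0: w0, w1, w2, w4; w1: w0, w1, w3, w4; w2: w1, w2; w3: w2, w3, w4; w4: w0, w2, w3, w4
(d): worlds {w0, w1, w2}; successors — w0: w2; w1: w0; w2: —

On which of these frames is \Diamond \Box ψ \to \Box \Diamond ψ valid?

The schema corresponds to convergence: \forall x \forall y \forall z (Rxy \wedge Rxz \to \exists w (Ryw \wedge Rzw)).
(a): fails — Rw2w0 and Rw2w0 but w0 and w0 have no common successor.
(b): fails — Rmo and Rmq but o and q have no common successor.
(c): ✓.
(d): fails — Rw0w2 and Rw0w2 but w2 and w2 have no common successor.

(c)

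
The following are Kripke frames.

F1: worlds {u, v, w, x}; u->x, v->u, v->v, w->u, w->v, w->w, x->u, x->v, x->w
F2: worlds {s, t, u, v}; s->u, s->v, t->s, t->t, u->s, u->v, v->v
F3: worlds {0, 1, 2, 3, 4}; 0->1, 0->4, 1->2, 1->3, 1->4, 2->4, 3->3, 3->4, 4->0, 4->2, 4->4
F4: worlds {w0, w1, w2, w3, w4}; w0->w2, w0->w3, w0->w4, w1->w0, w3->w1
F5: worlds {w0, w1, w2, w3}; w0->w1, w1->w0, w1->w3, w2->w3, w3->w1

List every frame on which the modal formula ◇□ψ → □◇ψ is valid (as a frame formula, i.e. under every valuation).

This is the axiom for convergence; its first-order frame correspondent is ∀x ∀y ∀z (Rxy ∧ Rxz → ∃w (Ryw ∧ Rzw)).
F1: fails — Rvv and Rvu but v and u have no common successor.
F2: fails — Rts and Rtt but s and t have no common successor.
F3: satisfies the condition.
F4: fails — Rw0w4 and Rw0w4 but w4 and w4 have no common successor.
F5: satisfies the condition.

F3, F5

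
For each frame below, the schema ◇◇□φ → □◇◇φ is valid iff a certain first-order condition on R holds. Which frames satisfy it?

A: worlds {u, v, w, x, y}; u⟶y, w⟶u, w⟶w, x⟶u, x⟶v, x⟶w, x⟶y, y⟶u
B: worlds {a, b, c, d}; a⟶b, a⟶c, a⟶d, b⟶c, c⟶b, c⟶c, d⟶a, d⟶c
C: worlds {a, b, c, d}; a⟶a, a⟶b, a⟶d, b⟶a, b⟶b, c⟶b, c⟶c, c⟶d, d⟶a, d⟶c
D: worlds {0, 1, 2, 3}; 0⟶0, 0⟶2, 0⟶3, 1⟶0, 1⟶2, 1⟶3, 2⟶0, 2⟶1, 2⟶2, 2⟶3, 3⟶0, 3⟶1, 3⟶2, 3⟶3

The schema corresponds to a generalized confluence (Geach) condition: ∀x ∀y ∀z ((xR²y ∧ xRz) → ∃w (yRw ∧ zR²w)).
A: fails — wR²u, wRu but no t with uRt and uR²t.
B: ✓.
C: ✓.
D: ✓.

B, C, D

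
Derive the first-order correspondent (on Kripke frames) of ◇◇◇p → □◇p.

∀x ∀y ∀z ((xR³y ∧ xRz) → ∃w (y = w ∧ zRw))

This is a Sahlqvist (Geach-type) schema ◇^3□^0p → □^1◇^1p.
Minimal-valuation argument: fix x; take any y with xR^3y and any z with xR^1z. Set V(p) to the set of worlds R-reachable from y in exactly 0 steps. Then □^0p holds at y, so the antecedent holds at x; validity forces ◇^1p at z, giving a w with zR^1w and yR^0w.
First-order correspondent: ∀x ∀y ∀z ((xR³y ∧ xRz) → ∃w (y = w ∧ zRw)).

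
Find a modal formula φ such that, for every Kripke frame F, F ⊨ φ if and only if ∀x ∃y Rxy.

□s → ◇s

A defining formula is □s → ◇s (the D axiom).
Suppose □s→◇s is valid. At any x set V(s)=W. Then □s at x, so ◇s at x, so x has a successor.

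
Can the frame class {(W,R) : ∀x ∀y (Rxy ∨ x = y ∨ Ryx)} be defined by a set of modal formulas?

Not modally definable

If a class were modally definable it would be closed under disjoint unions (Goldblatt–Thomason).
Take 2 disjoint single-world reflexive frames: each is trivially connected, but their disjoint union has 2 worlds with no edge between distinct components, so it is not connected.
Hence connectedness of R is not modally definable.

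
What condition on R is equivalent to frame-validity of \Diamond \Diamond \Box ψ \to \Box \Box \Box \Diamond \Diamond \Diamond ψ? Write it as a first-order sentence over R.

This is a Sahlqvist (Geach-type) schema ◇^2□^1ψ → □^3◇^3ψ.
Minimal-valuation argument: fix x; take any y with xR^2y and any z with xR^3z. Set V(ψ) to the set of worlds R-reachable from y in exactly 1 step. Then □^1ψ holds at y, so the antecedent holds at x; validity forces ◇^3ψ at z, giving a w with zR^3w and yR^1w.
First-order correspondent: \forall x \forall y \forall z ((x R^2 y \wedge x R^3 z) \to \exists w (yRw \wedge z R^3 w)).

\forall x \forall y \forall z ((x R^2 y \wedge x R^3 z) \to \exists w (yRw \wedge z R^3 w))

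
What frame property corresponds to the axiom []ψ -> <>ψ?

seriality

Suppose □ψ→◇ψ is valid. At any x set V(ψ)=W. Then □ψ at x, so ◇ψ at x, so x has a successor.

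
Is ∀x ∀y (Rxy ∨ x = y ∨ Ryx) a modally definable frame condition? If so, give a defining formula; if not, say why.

Modal frame validity is preserved under disjoint unions.
Take 4 disjoint single-world reflexive frames: each is trivially connected, but their disjoint union has 4 worlds with no edge between distinct components, so it is not connected.
So the class is not modally definable.

No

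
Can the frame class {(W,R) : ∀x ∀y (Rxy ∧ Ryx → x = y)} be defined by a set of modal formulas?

Modal frame validity is preserved under surjective bounded morphisms.
The 4-cycle (worlds a,b,c,d with a→b→c→d→a) is antisymmetric. Sending even-indexed worlds to • and odd-indexed worlds to ∘ is a surjective bounded morphism onto the two-world frame with •↔∘, which is not antisymmetric.
Hence antisymmetry is not modally definable.

Not definable by any modal formula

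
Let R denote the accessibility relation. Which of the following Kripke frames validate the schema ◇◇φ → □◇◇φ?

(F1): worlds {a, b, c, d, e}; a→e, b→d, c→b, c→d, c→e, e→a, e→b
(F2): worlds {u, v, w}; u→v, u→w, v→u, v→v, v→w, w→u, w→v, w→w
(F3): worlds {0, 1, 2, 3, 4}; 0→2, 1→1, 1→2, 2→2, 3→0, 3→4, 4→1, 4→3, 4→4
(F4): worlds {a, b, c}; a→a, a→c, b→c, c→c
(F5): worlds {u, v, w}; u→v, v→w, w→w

(F2), (F5)

The schema corresponds to a generalized confluence (Geach) condition: ∀x ∀y ∀z ((xR²y ∧ xRz) → ∃w (y = w ∧ zR²w)).
(F1): fails — aR²a, aRe but no w with a=w and eR²w.
(F2): satisfies the condition.
(F3): fails — 1R²1, 1R2 but no w with 1=w and 2R²w.
(F4): fails — aR²a, aRc but no w with a=w and cR²w.
(F5): satisfies the condition.
Valid on: (F2), (F5).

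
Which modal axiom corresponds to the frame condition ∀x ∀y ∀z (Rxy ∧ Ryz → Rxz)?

This is transitivity; the standard corresponding axiom is 4: □s → □□s.

□s → □□s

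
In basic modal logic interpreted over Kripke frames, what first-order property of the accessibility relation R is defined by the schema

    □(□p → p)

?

Suppose □(□p→p) is valid. Take Rxy and set V(p)={w : Ryw}. Then at y, □p holds; since □(□p→p) at x, □p→p at y, so p at y, i.e. Ryy.

shift-reflexivity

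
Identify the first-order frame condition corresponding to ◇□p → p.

Equivalently (dual form): p → □◇p.
Suppose p→□◇p is valid. Take Rxy and set V(p)={x}. Then p at x, so □◇p at x, so ◇p at y, so some z with Ryz has p; z=x, i.e. Ryx.

symmetry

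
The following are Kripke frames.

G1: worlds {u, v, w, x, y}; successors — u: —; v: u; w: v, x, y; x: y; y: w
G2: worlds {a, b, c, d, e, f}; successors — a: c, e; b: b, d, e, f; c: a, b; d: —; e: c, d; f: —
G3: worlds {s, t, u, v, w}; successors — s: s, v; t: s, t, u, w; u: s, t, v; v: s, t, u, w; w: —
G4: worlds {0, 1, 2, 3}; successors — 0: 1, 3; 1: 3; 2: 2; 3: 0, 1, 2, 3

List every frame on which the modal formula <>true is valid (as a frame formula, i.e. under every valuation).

G4

Frame correspondent (Sahlqvist): forall x exists y Rxy — i.e. seriality.
G1: fails — world u has no successor.
G2: fails — world d has no successor.
G3: fails — world w has no successor.
G4: ✓.
Valid on: G4.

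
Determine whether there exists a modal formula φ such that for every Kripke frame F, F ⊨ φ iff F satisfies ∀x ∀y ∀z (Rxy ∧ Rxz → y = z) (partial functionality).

Yes, by ◇r → □r

The condition is partial functionality. A defining modal formula is ◇r → □r.
Suppose ◇r→□r is valid. Take Rxy, Rxz and set V(r)={y}. Then ◇r at x, so □r at x, so r at z, i.e. z=y.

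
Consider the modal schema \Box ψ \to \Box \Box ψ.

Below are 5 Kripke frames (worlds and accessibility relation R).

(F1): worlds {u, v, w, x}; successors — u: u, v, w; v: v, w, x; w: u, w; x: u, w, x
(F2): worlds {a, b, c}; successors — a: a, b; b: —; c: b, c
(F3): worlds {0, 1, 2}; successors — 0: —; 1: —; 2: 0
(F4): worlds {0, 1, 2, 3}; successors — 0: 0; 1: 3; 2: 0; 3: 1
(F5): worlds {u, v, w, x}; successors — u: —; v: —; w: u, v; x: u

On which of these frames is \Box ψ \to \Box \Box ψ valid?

Frame correspondent (Sahlqvist): \forall x \forall y \forall z (Rxy \wedge Ryz \to Rxz) — i.e. transitivity.
(F1): fails — Ruv and Rvx but not Rux.
(F2): condition met.
(F3): condition met.
(F4): fails — R31 and R13 but not R33.
(F5): condition met.

(F2), (F3), (F5)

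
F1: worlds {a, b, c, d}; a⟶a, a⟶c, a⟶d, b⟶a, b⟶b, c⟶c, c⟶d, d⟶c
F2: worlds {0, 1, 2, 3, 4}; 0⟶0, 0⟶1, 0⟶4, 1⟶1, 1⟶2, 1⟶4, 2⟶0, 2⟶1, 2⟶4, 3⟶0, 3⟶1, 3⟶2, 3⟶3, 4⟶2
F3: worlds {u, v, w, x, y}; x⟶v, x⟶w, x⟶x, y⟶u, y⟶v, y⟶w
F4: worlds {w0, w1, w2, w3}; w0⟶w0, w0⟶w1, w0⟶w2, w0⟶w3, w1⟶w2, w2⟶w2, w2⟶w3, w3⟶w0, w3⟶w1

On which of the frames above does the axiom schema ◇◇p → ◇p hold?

This is the axiom for transitivity; its first-order frame correspondent is ∀x ∀y ∀z (Rxy ∧ Ryz → Rxz).
F1: fails — Rdc and Rcd but not Rdd.
F2: fails — R32 and R24 but not R34.
F3: ✓.
F4: fails — Rw1w2 and Rw2w3 but not Rw1w3.

F3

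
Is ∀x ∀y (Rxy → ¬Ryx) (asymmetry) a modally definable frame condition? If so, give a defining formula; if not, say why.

No

Modal frame validity is preserved under surjective bounded morphisms.
The 4-cycle (worlds w0,w1,w2,w3 with w0→w1→w2→w3→w0) is asymmetric. Mapping every world to a single reflexive point • is a surjective bounded morphism, and the reflexive point is not asymmetric (R•• but asymmetry requires ¬R••).
So no modal formula (or set of formulas) defines exactly the asymmetric frames.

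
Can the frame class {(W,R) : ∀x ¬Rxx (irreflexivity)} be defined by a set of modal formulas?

Any modally definable frame class is closed under surjective bounded morphisms.
The 5-cycle (worlds w0,w1,w2,w3,w4 with w0→w1→w2→w3→w4→w0) is irreflexive, and the map sending every world to a single reflexive point • is a surjective bounded morphism (forth: every edge maps to (•,•); back: every world has a successor). So any modal formula valid on the 5-cycle is also valid on the reflexive point, which is not irreflexive.
So the class is not modally definable.

No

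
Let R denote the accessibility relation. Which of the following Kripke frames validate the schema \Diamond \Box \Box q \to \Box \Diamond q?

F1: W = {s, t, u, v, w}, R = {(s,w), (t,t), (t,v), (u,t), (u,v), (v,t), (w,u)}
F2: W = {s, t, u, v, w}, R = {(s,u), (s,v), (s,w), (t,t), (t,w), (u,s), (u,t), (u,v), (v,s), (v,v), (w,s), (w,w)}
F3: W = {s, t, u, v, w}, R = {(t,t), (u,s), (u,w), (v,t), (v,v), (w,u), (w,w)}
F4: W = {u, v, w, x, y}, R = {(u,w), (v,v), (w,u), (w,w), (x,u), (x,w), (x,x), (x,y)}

F2

This is the axiom for a generalized confluence (Geach) condition; its first-order frame correspondent is \forall x \forall y \forall z ((xRy \wedge xRz) \to \exists w (y R^2 w \wedge zRw)).
F1: fails — sRw, sRw but no w* with wR²w* and wRw*.
F2: satisfies the condition.
F3: fails — uRs, uRs but no w* with sR²w* and sRw*.
F4: fails — xRu, xRy but no t with uR²t and yRt.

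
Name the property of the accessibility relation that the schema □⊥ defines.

□⊥ is valid iff no world has any successor (otherwise □⊥ fails at any world with one).
Conversely, on a frame with emptiness of R the schema holds at every world under every valuation.
Frame condition: ∀x ∀y ¬Rxy.

emptiness of R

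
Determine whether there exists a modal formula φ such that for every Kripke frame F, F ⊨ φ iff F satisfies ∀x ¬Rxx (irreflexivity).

Not definable by any modal formula

If a class were modally definable it would be closed under surjective bounded morphisms (Goldblatt–Thomason).
The 5-cycle (worlds w0,w1,w2,w3,w4 with w0→w1→w2→w3→w4→w0) is irreflexive, and the map sending every world to a single reflexive point • is a surjective bounded morphism (forth: every edge maps to (•,•); back: every world has a successor). So any modal formula valid on the 5-cycle is also valid on the reflexive point, which is not irreflexive.
Hence irreflexivity is not modally definable.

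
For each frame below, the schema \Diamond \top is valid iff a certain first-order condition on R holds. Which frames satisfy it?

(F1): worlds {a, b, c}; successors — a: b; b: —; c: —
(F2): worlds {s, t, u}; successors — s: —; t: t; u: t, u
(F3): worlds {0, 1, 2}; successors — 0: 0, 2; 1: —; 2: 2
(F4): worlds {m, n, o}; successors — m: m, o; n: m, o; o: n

(F4)

The schema corresponds to seriality: \forall x \exists y Rxy.
(F1): fails — world b has no successor.
(F2): fails — world s has no successor.
(F3): fails — world 1 has no successor.
(F4): satisfies the condition.
Valid on: (F4).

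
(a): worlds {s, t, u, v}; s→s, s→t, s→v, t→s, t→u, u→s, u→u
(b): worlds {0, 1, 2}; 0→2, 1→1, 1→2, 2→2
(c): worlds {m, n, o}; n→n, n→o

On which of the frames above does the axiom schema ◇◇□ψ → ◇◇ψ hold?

Frame correspondent (Sahlqvist): ∀x ∀y (xR²y → ∃w (yRw ∧ xR²w)) — i.e. a generalized confluence (Geach) condition.
(a): fails — sR²v but no w with vRw and sR²w.
(b): holds.
(c): fails — nR²o but no w with oRw and nR²w.

(b)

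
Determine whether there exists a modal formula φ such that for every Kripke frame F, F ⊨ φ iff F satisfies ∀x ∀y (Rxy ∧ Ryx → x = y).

If a class were modally definable it would be closed under surjective bounded morphisms (Goldblatt–Thomason).
The 8-cycle (worlds a,b,c,d,e,f,g,h with a→b→c→d→e→f→g→h→a) is antisymmetric. Sending even-indexed worlds to • and odd-indexed worlds to ∘ is a surjective bounded morphism onto the two-world frame with •↔∘, which is not antisymmetric.
So the class is not modally definable.

No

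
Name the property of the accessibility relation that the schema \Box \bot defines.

Emptiness of R

□⊥ is valid iff no world has any successor (otherwise □⊥ fails at any world with one).
Conversely, on a frame with emptiness of R the schema holds at every world under every valuation.
So the correspondent is emptiness of R.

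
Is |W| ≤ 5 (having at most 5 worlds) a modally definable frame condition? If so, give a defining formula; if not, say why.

If a class were modally definable it would be closed under disjoint unions (Goldblatt–Thomason).
Any modal formula valid on each of 6 disjoint one-world frames is valid on their disjoint union (validity is preserved under disjoint unions). Each one-world frame has |W|=1≤5, but the union has |W|=6.
So no modal formula (or set of formulas) defines exactly the |W|≤5 frames.

Not modally definable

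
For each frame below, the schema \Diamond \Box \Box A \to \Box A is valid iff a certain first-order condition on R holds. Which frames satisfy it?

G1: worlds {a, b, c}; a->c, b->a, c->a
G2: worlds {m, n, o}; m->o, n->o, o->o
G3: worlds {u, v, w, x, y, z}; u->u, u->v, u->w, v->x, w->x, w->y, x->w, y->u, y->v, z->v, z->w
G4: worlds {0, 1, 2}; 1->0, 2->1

Frame correspondent (Sahlqvist): \forall x \forall y \forall z ((xRy \wedge xRz) \to \exists w (y R^2 w \wedge z = w)) — i.e. a generalized confluence (Geach) condition.
G1: holds.
G2: holds.
G3: fails — uRv, uRu but no t with vR²t and u=t.
G4: fails — 1R0, 1R0 but no w with 0R²w and 0=w.

G1, G2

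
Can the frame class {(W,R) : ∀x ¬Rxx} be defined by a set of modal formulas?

Modal frame validity is preserved under surjective bounded morphisms.
The 3-cycle (worlds 0,1,2 with 0→1→2→0) is irreflexive, and the map sending every world to a single reflexive point • is a surjective bounded morphism (forth: every edge maps to (•,•); back: every world has a successor). So any modal formula valid on the 3-cycle is also valid on the reflexive point, which is not irreflexive.
So no modal formula (or set of formulas) defines exactly the irreflexive frames.

Not modally definable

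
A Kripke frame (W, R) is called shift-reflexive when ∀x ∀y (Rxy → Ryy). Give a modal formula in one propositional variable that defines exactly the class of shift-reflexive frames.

The condition is shift-reflexivity. The T□ schema □(□r → r) defines it.
Suppose □(□r→r) is valid. Take Rxy and set V(r)={w : Ryw}. Then at y, □r holds; since □(□r→r) at x, □r→r at y, so r at y, i.e. Ryy.

□(□r → r)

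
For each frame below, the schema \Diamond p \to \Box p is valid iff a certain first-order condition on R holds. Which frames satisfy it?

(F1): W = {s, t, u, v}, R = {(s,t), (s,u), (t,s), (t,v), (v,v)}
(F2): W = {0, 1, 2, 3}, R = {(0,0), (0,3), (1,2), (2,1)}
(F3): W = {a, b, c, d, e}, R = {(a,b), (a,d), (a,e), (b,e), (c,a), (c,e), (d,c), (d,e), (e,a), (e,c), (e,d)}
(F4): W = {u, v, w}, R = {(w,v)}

The schema corresponds to partial functionality: \forall x \forall y \forall z (Rxy \wedge Rxz \to y = z).
(F1): fails — s sees both t and u.
(F2): fails — 0 sees both 0 and 3.
(F3): fails — a sees both b and d.
(F4): condition met.

(F4)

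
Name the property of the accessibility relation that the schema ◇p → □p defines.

This schema is the CD axiom.
It corresponds to partial functionality: ∀x ∀y ∀z (Rxy ∧ Rxz → y = z).

Partial functionality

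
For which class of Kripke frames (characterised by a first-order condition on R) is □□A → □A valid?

Suppose □□A→□A is valid. Take Rxy and set V(A)={w : xR²w}. Then □□A at x, so □A at x, so A at y, i.e. ∃z(Rxz∧Rzy).

density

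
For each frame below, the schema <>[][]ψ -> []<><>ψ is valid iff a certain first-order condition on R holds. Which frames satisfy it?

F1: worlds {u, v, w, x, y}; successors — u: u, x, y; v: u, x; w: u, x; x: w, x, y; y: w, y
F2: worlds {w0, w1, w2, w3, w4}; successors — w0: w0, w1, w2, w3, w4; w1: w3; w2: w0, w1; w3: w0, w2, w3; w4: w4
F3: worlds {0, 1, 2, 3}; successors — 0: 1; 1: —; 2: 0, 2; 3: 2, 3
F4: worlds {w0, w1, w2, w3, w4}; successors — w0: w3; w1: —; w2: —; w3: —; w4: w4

The schema corresponds to a generalized confluence (Geach) condition: forall x forall y forall z ((xRy & xRz) -> exists w (y R^2 w & z R^2 w)).
F1: satisfies the condition.
F2: fails — w0Rw1, w0Rw4 but no w with w1R²w and w4R²w.
F3: fails — 0R1, 0R1 but no w with 1R²w and 1R²w.
F4: fails — w0Rw3, w0Rw3 but no w with w3R²w and w3R²w.

F1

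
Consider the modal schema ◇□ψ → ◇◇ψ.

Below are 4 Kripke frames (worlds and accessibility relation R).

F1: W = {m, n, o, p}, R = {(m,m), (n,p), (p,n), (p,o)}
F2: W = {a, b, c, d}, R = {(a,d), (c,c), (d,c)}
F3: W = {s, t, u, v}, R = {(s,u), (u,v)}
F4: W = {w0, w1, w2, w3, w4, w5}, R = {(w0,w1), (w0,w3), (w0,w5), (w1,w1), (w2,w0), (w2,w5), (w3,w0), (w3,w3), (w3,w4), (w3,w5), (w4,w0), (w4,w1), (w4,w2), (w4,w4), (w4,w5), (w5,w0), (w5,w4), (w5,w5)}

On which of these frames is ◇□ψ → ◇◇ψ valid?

F2, F4

Frame correspondent (Sahlqvist): ∀x ∀y (xRy → ∃w (yRw ∧ xR²w)) — i.e. a generalized confluence (Geach) condition.
F1: fails — pRo but no w with oRw and pR²w.
F2: satisfies the condition.
F3: fails — uRv but no w with vRw and uR²w.
F4: satisfies the condition.
Valid on: F2, F4.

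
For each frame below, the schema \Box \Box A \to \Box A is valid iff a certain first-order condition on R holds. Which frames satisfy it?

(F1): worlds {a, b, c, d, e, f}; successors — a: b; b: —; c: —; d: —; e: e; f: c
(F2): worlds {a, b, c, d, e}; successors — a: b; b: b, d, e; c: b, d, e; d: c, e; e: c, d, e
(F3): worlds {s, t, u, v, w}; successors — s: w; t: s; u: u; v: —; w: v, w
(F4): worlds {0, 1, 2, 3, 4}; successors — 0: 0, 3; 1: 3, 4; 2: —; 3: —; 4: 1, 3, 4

Frame correspondent (Sahlqvist): \forall x \forall y (Rxy \to \exists z (Rxz \wedge Rzy)) — i.e. density.
(F1): fails — Rfc but no z with Rfz and Rzc.
(F2): condition met.
(F3): fails — Rts but no z with Rtz and Rzs.
(F4): condition met.
Valid on: (F2), (F4).

(F2), (F4)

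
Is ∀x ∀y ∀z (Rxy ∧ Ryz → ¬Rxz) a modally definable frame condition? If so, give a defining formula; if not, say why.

Not definable by any modal formula

Any modally definable frame class is closed under surjective bounded morphisms.
The 5-cycle (worlds a,b,c,d,e with a→b→c→d→e→a) is intransitive. Mapping every world to a single reflexive point • is a surjective bounded morphism; the reflexive point is not intransitive (R••∧R•• but R••).
Hence intransitivity is not modally definable.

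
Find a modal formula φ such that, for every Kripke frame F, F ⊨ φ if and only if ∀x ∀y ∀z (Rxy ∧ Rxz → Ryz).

◇r → □◇r

The condition is the Euclidean property. The 5 schema ◇r → □◇r defines it.
Suppose ◇r→□◇r is valid. Take Rxy, Rxz and set V(r)={y}. Then ◇r at x, so □◇r at x, so ◇r at z, so some w with Rzw has r; w=y, i.e. Rzy. By symmetry of the argument, Ryz.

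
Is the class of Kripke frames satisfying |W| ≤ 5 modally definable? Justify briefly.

Not definable by any modal formula

Modal frame validity is preserved under disjoint unions.
Any modal formula valid on each of 6 disjoint one-world frames is valid on their disjoint union (validity is preserved under disjoint unions). Each one-world frame has |W|=1≤5, but the union has |W|=6.
Hence having at most 5 worlds is not modally definable.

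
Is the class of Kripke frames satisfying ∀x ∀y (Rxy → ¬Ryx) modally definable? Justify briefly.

Modal frame validity is preserved under surjective bounded morphisms.
The 4-cycle (worlds s,t,u,v with s→t→u→v→s) is asymmetric. Mapping every world to a single reflexive point • is a surjective bounded morphism, and the reflexive point is not asymmetric (R•• but asymmetry requires ¬R••).
So the class is not modally definable.

Not definable by any modal formula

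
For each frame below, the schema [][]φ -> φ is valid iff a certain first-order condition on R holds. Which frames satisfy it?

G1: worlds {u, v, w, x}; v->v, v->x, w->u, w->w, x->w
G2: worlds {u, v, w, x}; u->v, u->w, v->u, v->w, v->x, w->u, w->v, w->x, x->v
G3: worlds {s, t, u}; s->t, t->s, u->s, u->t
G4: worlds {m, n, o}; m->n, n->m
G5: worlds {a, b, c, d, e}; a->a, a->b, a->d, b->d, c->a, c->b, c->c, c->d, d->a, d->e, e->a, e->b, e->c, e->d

G2

This is the axiom for a generalized confluence (Geach) condition; its first-order frame correspondent is forall x exists w (x R^2 w & x = w).
G1: fails — at u but no t with uR²t and u=t.
G2: condition met.
G3: fails — at u but no w with uR²w and u=w.
G4: fails — at o but no w with oR²w and o=w.
G5: fails — at b but no w with bR²w and b=w.
Valid on: G2.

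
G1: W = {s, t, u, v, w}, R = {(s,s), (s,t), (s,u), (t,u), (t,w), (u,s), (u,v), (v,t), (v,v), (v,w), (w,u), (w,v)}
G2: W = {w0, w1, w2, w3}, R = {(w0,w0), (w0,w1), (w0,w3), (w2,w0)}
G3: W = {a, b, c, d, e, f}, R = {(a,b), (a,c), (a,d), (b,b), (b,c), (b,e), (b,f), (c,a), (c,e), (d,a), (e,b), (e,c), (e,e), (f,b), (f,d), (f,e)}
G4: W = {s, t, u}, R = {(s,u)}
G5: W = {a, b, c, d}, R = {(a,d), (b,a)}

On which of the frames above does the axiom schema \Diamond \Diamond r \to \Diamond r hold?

The schema corresponds to transitivity: \forall x \forall y \forall z (Rxy \wedge Ryz \to Rxz).
G1: fails — Ruv and Rvw but not Ruw.
G2: fails — Rw2w0 and Rw0w1 but not Rw2w1.
G3: fails — Rbc and Rca but not Rba.
G4: ✓.
G5: fails — Rba and Rad but not Rbd.
Valid on: G4.

G4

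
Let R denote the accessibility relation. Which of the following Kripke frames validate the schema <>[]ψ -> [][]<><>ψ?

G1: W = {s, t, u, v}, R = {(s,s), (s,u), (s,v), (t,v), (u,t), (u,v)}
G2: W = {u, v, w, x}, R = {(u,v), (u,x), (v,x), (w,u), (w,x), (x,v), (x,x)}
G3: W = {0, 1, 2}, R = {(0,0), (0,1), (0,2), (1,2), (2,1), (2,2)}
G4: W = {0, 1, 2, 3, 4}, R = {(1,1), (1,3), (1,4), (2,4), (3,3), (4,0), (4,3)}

This is the axiom for a generalized confluence (Geach) condition; its first-order frame correspondent is forall x forall y forall z ((xRy & x R^2 z) -> exists w (yRw & z R^2 w)).
G1: fails — sRs, sR²t but no w with sRw and tR²w.
G2: ✓.
G3: ✓.
G4: fails — 1R1, 1R²0 but no w with 1Rw and 0R²w.

G2, G3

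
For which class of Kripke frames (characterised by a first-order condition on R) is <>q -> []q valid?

partial functionality

Suppose ◇q→□q is valid. Take Rxy, Rxz and set V(q)={y}. Then ◇q at x, so □q at x, so q at z, i.e. z=y.
Conversely, on a frame with partial functionality the schema holds at every world under every valuation.
Frame condition: forall x forall y forall z (Rxy & Rxz -> y = z).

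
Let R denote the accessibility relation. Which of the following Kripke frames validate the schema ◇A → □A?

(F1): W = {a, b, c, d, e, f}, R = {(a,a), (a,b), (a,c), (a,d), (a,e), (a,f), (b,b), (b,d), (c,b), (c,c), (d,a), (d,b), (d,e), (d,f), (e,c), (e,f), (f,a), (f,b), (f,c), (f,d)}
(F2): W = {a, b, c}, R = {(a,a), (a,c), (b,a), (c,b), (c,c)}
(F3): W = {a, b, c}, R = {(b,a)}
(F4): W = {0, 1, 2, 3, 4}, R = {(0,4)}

(F3), (F4)

Frame correspondent (Sahlqvist): ∀x ∀y ∀z (Rxy ∧ Rxz → y = z) — i.e. partial functionality.
(F1): fails — a sees both a and b.
(F2): fails — a sees both a and c.
(F3): holds.
(F4): holds.
Valid on: (F3), (F4).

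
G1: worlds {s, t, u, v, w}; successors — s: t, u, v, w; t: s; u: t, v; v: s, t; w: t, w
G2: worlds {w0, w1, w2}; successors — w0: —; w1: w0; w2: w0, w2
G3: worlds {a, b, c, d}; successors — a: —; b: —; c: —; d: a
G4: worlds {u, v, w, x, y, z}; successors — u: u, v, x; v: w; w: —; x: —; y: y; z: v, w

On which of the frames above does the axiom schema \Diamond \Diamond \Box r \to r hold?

G3

Frame correspondent (Sahlqvist): \forall x \forall y (x R^2 y \to \exists w (yRw \wedge x = w)) — i.e. a generalized confluence (Geach) condition.
G1: fails — sR²s but no w* with sRw* and s=w*.
G2: fails — w2R²w0 but no w with w0Rw and w2=w.
G3: satisfies the condition.
G4: fails — uR²v but no t with vRt and u=t.
Valid on: G3.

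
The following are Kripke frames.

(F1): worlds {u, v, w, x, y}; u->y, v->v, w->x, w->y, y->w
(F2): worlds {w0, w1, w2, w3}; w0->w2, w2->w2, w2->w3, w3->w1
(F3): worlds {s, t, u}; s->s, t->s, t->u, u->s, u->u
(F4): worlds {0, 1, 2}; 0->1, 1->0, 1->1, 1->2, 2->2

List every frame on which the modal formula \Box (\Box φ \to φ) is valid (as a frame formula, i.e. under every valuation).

This is the axiom for shift-reflexivity; its first-order frame correspondent is \forall x \forall y (Rxy \to Ryy).
(F1): fails — Rwx but not Rxx.
(F2): fails — Rw3w1 but not Rw1w1.
(F3): ✓.
(F4): fails — R10 but not R00.
Valid on: (F3).

(F3)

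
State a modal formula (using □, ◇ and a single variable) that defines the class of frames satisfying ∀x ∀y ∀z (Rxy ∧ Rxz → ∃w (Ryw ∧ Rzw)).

The condition is convergence. The .2 schema ◇□q → □◇q defines it.
Suppose ◇□q→□◇q is valid. Take Rxy, Rxz and set V(q)={w : Ryw}. Then □q at y so ◇□q at x, so □◇q at x, so ◇q at z, giving w with Rzw and Ryw.

◇□q → □◇q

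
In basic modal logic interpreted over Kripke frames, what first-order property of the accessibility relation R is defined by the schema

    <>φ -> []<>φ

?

The Euclidean property

Suppose ◇φ→□◇φ is valid. Take Rxy, Rxz and set V(φ)={y}. Then ◇φ at x, so □◇φ at x, so ◇φ at z, so some w with Rzw has φ; w=y, i.e. Rzy. By symmetry of the argument, Ryz.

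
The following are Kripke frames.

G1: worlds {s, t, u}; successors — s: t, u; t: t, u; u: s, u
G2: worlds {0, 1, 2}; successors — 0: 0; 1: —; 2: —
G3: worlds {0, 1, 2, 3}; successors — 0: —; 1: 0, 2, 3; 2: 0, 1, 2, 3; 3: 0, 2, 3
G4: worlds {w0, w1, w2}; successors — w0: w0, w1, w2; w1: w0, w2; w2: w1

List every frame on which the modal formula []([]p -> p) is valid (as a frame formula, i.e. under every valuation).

G2

Frame correspondent (Sahlqvist): forall x forall y (Rxy -> Ryy) — i.e. shift-reflexivity.
G1: fails — Rus but not Rss.
G2: satisfies the condition.
G3: fails — R10 but not R00.
G4: fails — Rw1w2 but not Rw2w2.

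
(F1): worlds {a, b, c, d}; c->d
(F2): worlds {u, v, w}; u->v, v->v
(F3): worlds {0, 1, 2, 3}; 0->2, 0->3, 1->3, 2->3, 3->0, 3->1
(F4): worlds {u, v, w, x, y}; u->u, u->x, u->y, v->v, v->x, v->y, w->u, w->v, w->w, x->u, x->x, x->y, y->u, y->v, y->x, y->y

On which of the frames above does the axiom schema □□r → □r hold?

(F2), (F4)

Frame correspondent (Sahlqvist): ∀x ∀y (Rxy → ∃z (Rxz ∧ Rzy)) — i.e. density.
(F1): fails — Rcd but no z with Rcz and Rzd.
(F2): condition met.
(F3): fails — R02 but no z with R0z and Rz2.
(F4): condition met.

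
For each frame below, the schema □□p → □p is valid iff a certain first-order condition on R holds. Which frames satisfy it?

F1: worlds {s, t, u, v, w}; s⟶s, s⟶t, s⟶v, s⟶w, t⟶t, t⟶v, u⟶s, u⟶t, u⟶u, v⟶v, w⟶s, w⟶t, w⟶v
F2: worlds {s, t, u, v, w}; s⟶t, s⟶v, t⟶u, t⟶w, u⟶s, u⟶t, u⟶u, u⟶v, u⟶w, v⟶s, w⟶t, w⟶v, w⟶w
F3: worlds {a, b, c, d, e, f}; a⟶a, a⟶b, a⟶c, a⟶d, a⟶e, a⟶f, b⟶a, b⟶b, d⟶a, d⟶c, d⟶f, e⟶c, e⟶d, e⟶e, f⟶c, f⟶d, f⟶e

This is the axiom for density; its first-order frame correspondent is ∀x ∀y (Rxy → ∃z (Rxz ∧ Rzy)).
F1: condition met.
F2: fails — Rvs but no z with Rvz and Rzs.
F3: condition met.
Valid on: F1, F3.

F1, F3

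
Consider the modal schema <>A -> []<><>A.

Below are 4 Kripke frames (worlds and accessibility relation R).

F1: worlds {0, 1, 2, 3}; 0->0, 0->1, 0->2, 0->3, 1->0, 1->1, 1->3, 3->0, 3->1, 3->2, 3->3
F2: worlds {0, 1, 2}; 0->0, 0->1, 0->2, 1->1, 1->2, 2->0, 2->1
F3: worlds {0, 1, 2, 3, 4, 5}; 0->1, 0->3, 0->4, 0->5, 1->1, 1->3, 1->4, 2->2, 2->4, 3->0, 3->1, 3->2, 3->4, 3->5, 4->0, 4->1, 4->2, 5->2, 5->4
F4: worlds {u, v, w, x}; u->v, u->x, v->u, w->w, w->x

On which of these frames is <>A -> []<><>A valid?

The schema corresponds to a generalized confluence (Geach) condition: forall x forall y forall z ((xRy & xRz) -> exists w (y = w & z R^2 w)).
F1: fails — 0R0, 0R2 but no w with 0=w and 2R²w.
F2: satisfies the condition.
F3: fails — 0R3, 0R5 but no w with 3=w and 5R²w.
F4: fails — uRv, uRx but no t with v=t and xR²t.
Valid on: F2.

F2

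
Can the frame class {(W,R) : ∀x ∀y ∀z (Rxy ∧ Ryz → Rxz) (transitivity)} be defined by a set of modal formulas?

The condition is transitivity. A defining modal formula is □q → □□q.
Suppose □q→□□q is valid. Take Rxy, Ryz and set V(q)={w : Rxw}. Then □q at x, so □□q at x, so □q at y, so q at z, i.e. Rxz.

Definable; □q → □□q defines it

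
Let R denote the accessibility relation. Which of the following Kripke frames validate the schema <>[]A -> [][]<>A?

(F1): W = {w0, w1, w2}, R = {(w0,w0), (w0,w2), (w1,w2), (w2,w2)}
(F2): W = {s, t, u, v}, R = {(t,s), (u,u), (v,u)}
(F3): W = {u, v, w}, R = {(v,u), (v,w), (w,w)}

This is the axiom for a generalized confluence (Geach) condition; its first-order frame correspondent is forall x forall y forall z ((xRy & x R^2 z) -> exists w (yRw & zRw)).
(F1): satisfies the condition.
(F2): satisfies the condition.
(F3): fails — vRu, vR²w but no t with uRt and wRt.
Valid on: (F1), (F2).

(F1), (F2)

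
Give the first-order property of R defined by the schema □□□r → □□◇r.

This is a Sahlqvist (Geach-type) schema ◇^0□^3r → □^2◇^1r.
Minimal-valuation argument: fix x; take any y with xR^0y and any z with xR^2z. Set V(r) to the set of worlds R-reachable from y in exactly 3 steps. Then □^3r holds at y, so the antecedent holds at x; validity forces ◇^1r at z, giving a w with zR^1w and yR^3w.
First-order correspondent: ∀x ∀z (xR²z → ∃w (xR³w ∧ zRw)).

∀x ∀z (xR²z → ∃w (xR³w ∧ zRw))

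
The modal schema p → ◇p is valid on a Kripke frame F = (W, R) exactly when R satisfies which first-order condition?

Equivalently (dual form): □p → p.
Suppose □p→p is valid. At any x set V(p)={w : Rxw}. Then □p holds at x, so p holds at x, i.e. Rxx.
Conversely, any frame satisfying ∀x Rxx validates the schema.
So the correspondent is reflexivity.

reflexivity: ∀x Rxx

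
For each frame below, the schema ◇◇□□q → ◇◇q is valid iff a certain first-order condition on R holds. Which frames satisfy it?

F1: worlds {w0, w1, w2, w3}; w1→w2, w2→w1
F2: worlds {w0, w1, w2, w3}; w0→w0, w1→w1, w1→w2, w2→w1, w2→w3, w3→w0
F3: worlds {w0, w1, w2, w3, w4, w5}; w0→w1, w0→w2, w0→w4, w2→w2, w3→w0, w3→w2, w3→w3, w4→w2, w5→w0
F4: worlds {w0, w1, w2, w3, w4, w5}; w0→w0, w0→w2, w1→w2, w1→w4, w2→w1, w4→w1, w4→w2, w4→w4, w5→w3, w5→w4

The schema corresponds to a generalized confluence (Geach) condition: ∀x ∀y (xR²y → ∃w (yR²w ∧ xR²w)).
F1: ✓.
F2: fails — w1R²w3 but no w with w3R²w and w1R²w.
F3: fails — w3R²w1 but no w with w1R²w and w3R²w.
F4: ✓.
Valid on: F1, F4.

F1, F4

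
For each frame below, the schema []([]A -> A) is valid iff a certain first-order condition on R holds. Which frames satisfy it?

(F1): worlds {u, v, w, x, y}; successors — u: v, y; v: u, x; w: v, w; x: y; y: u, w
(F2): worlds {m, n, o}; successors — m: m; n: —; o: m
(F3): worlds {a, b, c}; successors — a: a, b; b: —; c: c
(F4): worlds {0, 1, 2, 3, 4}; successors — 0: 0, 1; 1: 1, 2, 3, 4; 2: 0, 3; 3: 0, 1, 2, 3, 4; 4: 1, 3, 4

(F2)

The schema corresponds to shift-reflexivity: forall x forall y (Rxy -> Ryy).
(F1): fails — Ruv but not Rvv.
(F2): holds.
(F3): fails — Rab but not Rbb.
(F4): fails — R32 but not R22.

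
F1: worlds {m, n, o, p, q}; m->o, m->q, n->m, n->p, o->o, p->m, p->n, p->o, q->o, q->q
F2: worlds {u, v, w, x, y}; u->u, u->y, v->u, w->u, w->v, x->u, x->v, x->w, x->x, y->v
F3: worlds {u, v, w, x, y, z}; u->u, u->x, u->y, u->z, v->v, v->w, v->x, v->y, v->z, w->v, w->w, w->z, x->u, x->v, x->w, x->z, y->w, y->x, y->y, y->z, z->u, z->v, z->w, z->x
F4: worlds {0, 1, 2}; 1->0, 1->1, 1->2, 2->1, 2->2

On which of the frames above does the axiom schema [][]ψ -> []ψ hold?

The schema corresponds to density: forall x forall y (Rxy -> exists z (Rxz & Rzy)).
F1: fails — Rpn but no z with Rpz and Rzn.
F2: fails — Ryv but no z with Ryz and Rzv.
F3: satisfies the condition.
F4: satisfies the condition.

F3, F4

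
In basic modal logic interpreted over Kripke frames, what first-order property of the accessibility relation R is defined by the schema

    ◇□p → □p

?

the Euclidean property: ∀x ∀y ∀z (Rxy ∧ Rxz → Ryz)

This schema is equivalent to the 5 axiom ◇p → □◇p.
It corresponds to the Euclidean property: ∀x ∀y ∀z (Rxy ∧ Rxz → Ryz).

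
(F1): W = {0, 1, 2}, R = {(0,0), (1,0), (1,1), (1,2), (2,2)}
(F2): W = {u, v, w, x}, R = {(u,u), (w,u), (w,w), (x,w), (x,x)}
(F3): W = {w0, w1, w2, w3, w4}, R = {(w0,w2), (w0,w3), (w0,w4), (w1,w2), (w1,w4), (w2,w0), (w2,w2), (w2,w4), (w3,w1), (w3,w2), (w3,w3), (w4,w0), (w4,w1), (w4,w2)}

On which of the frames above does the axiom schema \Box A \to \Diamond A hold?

This is the axiom for seriality; its first-order frame correspondent is \forall x \exists y Rxy.
(F1): holds.
(F2): fails — world v has no successor.
(F3): holds.
Valid on: (F1), (F3).

(F1), (F3)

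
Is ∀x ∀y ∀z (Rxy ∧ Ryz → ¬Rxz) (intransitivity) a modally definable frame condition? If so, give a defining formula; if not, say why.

Not definable by any modal formula

Modal frame validity is preserved under surjective bounded morphisms.
The 3-cycle (worlds s,t,u with s→t→u→s) is intransitive. Mapping every world to a single reflexive point • is a surjective bounded morphism; the reflexive point is not intransitive (R••∧R•• but R••).
So the class is not modally definable.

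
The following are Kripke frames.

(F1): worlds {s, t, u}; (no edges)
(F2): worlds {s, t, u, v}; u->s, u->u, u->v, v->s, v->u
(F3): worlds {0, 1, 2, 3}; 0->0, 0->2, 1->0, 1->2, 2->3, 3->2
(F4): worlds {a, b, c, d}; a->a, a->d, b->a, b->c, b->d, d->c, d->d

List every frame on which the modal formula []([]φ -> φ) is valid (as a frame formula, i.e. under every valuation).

Frame correspondent (Sahlqvist): forall x forall y (Rxy -> Ryy) — i.e. shift-reflexivity.
(F1): ✓.
(F2): fails — Ruv but not Rvv.
(F3): fails — R32 but not R22.
(F4): fails — Rbc but not Rcc.

(F1)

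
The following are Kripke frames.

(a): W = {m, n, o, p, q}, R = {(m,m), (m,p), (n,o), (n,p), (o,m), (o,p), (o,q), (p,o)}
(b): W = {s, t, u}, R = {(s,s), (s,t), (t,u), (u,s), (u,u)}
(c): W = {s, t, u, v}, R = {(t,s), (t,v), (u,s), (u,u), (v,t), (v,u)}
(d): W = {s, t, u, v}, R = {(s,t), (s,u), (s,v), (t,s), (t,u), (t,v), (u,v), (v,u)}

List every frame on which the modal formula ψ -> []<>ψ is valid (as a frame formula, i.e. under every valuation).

The schema corresponds to symmetry: forall x forall y (Rxy -> Ryx).
(a): fails — Rom but not Rmo.
(b): fails — Rus but not Rsu.
(c): fails — Rus but not Rsu.
(d): fails — Rtv but not Rvt.
Valid on no frame.

none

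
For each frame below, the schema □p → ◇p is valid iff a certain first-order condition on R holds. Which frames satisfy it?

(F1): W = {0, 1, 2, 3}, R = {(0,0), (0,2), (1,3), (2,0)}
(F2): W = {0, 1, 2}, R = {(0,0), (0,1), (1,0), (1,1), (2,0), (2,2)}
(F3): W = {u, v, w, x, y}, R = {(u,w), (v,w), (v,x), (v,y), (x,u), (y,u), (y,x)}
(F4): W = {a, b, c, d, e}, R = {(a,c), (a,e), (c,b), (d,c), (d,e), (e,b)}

(F2)

The schema corresponds to seriality: ∀x ∃y Rxy.
(F1): fails — world 3 has no successor.
(F2): holds.
(F3): fails — world w has no successor.
(F4): fails — world b has no successor.
Valid on: (F2).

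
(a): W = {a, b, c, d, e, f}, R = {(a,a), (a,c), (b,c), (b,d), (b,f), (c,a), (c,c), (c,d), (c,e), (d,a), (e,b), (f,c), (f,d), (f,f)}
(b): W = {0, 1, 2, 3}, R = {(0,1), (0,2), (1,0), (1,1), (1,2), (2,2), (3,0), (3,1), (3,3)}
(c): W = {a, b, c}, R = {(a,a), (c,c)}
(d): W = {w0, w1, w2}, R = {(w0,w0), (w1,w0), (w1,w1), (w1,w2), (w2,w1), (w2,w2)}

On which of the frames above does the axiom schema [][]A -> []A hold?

The schema corresponds to density: forall x forall y (Rxy -> exists z (Rxz & Rzy)).
(a): fails — Reb but no z with Rez and Rzb.
(b): ✓.
(c): ✓.
(d): ✓.

(b), (c), (d)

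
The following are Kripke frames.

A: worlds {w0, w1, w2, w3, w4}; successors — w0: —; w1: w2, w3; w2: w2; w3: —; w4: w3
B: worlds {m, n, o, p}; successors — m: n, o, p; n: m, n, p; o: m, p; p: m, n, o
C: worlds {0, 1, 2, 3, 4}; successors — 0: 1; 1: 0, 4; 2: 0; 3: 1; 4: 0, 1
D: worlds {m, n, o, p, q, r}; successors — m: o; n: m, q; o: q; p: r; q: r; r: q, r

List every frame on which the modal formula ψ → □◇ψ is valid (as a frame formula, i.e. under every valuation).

B

The schema corresponds to symmetry: ∀x ∀y (Rxy → Ryx).
A: fails — Rw1w2 but not Rw2w1.
B: satisfies the condition.
C: fails — R31 but not R13.
D: fails — Rpr but not Rrp.
Valid on: B.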